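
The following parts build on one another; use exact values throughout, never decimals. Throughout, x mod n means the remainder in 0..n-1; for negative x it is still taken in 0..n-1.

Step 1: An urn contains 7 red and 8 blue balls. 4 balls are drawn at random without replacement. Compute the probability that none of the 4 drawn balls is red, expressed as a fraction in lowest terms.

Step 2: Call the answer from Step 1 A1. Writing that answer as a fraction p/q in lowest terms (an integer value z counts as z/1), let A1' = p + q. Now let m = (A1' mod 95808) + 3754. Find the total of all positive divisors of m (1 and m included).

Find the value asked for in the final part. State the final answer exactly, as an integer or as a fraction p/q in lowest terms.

6912

Step 1: total draws C(15,4) = 1365; favorable C(8,4) = 70; P = 2/39; answer 2/39
Step 2: A1 = 2/39; threaded value p + q = 41; m = 3795; 3795 = 3 * 5 * 11 * 23; sigma = (1 + 3) * (1 + 5) * (1 + 11) * (1 + 23) = 4 * 6 * 12 * 24 = 6912; answer 6912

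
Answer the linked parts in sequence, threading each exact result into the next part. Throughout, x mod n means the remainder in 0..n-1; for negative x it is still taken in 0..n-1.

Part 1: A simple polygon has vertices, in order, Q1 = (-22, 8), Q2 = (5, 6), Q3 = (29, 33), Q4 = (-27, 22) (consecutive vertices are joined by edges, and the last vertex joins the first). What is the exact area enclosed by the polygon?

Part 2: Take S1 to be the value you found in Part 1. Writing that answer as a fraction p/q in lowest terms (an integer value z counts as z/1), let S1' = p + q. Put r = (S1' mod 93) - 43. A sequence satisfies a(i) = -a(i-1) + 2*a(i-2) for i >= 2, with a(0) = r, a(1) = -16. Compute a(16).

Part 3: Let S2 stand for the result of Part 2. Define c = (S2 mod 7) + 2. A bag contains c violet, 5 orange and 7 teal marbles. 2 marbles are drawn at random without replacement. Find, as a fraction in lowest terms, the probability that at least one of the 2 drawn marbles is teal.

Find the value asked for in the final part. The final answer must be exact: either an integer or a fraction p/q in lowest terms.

7/10

Part 1: cross terms: (-22*6 - 5*8)=-172, (5*33 - 29*6)=-9, (29*22 - -27*33)=1529, (-27*8 - -22*22)=268; twice the area = |1616| = 1616; area = 808; answer 808
Part 2: S1 = 808; threaded value p + q = 809; r = 22; a(2) = -1*(-16) + 2*(22) = 60; iterating: a(2)=60, a(3)=-92, a(4)=212, a(5)=-396, a(6)=820, a(7)=-1612, a(8)=3252, a(9)=-6476, a(10)=12980, a(11)=-25932, a(12)=51892, a(13)=-103756, a(14)=207540, a(15)=-415052, a(16)=830132; answer 830132
Part 3: S2 = 830132; c = 4; total draws C(16,2) = 120; complement C(9,2) = 36; favorable 120 - 36 = 84; P = 7/10; answer 7/10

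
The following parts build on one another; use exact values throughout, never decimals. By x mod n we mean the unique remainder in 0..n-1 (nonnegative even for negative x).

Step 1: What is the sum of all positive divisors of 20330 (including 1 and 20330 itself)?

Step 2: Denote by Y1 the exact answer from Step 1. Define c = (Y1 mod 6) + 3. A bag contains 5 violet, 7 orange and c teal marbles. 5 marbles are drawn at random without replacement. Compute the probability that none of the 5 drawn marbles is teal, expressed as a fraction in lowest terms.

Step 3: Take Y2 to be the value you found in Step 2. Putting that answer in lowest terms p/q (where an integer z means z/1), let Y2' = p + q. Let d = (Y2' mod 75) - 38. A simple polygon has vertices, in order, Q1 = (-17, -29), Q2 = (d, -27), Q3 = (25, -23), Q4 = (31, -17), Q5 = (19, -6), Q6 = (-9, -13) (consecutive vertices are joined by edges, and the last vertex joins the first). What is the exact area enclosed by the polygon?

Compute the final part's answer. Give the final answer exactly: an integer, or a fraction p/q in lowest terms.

Step 1: 20330 = 2 * 5 * 19 * 107; sigma = (1 + 2) * (1 + 5) * (1 + 19) * (1 + 107) = 3 * 6 * 20 * 108 = 38880; answer 38880
Step 2: Y1 = 38880; c = 3; total draws C(15,5) = 3003; favorable C(12,5) = 792; P = 24/91; answer 24/91
Step 3: Y2 = 24/91; threaded value p + q = 115; d = 2; cross terms: (-17*-27 - 2*-29)=517, (2*-23 - 25*-27)=629, (25*-17 - 31*-23)=288, (31*-6 - 19*-17)=137, (19*-13 - -9*-6)=-301, (-9*-29 - -17*-13)=40; twice the area = |1310| = 1310; area = 655; answer 655

655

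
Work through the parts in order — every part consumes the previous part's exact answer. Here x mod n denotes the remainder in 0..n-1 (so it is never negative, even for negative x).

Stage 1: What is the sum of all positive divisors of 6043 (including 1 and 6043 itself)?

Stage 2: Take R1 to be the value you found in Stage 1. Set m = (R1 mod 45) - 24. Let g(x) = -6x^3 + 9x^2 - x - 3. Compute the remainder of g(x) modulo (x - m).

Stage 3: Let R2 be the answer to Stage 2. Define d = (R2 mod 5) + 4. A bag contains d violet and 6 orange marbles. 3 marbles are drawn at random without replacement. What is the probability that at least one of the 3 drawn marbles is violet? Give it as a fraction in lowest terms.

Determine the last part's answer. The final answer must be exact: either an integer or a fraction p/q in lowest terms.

10/11

Stage 1: 6043 is prime, so its only divisors are 1 and 6043; sigma = 1 + 6043 = 6044; answer 6044
Stage 2: R1 = 6044; m = -10; remainder = value at the root: -6*(-10)^3 + 9*(-10)^2 - 1*(-10)^1 - 3 = (6000) + (900) + (10) + (-3) = 6907; answer 6907
Stage 3: R2 = 6907; d = 6; total draws C(12,3) = 220; complement C(6,3) = 20; favorable 220 - 20 = 200; P = 10/11; answer 10/11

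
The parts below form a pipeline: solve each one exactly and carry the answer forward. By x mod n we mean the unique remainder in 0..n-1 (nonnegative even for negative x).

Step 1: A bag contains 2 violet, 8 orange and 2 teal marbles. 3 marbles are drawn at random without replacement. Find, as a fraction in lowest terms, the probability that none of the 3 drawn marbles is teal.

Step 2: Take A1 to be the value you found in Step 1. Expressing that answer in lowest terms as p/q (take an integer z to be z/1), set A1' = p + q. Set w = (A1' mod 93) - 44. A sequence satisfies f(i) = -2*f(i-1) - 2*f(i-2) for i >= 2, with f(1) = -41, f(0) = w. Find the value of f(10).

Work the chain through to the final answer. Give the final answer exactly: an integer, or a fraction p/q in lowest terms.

2176

Step 1: total draws C(12,3) = 220; favorable C(10,3) = 120; P = 6/11; answer 6/11
Step 2: A1 = 6/11; threaded value p + q = 17; w = -27; f(2) = -2*(-41) - 2*(-27) = 136; iterating: f(2)=136, f(3)=-190, f(4)=108, f(5)=164, f(6)=-544, f(7)=760, f(8)=-432, f(9)=-656, f(10)=2176; answer 2176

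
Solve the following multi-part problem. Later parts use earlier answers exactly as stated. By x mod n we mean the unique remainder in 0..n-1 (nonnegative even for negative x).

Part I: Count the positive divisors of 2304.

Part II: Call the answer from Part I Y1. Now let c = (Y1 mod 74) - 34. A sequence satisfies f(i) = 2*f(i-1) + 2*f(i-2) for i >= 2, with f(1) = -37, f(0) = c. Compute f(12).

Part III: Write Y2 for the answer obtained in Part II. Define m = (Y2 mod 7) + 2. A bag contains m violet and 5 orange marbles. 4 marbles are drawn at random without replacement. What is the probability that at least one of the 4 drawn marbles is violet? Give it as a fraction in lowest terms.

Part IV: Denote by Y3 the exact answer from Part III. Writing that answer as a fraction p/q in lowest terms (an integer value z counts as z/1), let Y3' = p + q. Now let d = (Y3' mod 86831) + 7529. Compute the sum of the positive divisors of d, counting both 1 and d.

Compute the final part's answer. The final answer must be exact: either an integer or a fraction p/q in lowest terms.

Part I: 2304 = 2^8 * 3^2; number of divisors = (8+1) * (2+1) = 27; answer 27
Part II: Y1 = 27; c = -7; f(2) = 2*(-37) + 2*(-7) = -88; iterating: f(2)=-88, f(3)=-250, f(4)=-676, f(5)=-1852, f(6)=-5056, f(7)=-13816, f(8)=-37744, f(9)=-103120, f(10)=-281728, f(11)=-769696, f(12)=-2102848; answer -2102848
Part III: Y2 = -2102848; m = 3; total draws C(8,4) = 70; complement C(5,4) = 5; favorable 70 - 5 = 65; P = 13/14; answer 13/14
Part IV: Y3 = 13/14; threaded value p + q = 27; d = 7556; 7556 = 2^2 * 1889; sigma = (1 + 2 + 4) * (1 + 1889) = 7 * 1890 = 13230; answer 13230

13230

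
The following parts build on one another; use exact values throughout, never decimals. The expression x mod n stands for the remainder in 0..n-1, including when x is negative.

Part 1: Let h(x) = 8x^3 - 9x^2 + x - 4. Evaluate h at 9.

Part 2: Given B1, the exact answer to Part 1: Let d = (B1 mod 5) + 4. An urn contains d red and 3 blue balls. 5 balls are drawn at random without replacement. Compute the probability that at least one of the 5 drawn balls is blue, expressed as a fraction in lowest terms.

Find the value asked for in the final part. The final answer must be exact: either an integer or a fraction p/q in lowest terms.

Part 1: 8*(9)^3 - 9*(9)^2 + 1*(9)^1 - 4 = (5832) + (-729) + (9) + (-4) = 5108; answer 5108
Part 2: B1 = 5108; d = 7; total draws C(10,5) = 252; complement C(7,5) = 21; favorable 252 - 21 = 231; P = 11/12; answer 11/12

11/12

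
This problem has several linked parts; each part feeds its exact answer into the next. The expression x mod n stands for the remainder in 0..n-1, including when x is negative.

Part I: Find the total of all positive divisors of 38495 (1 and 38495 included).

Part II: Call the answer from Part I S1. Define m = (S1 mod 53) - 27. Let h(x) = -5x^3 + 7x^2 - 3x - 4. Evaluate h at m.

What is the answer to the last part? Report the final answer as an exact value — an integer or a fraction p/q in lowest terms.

-4334

Part I: 38495 = 5 * 7699; sigma = (1 + 5) * (1 + 7699) = 6 * 7700 = 46200; answer 46200
Part II: S1 = 46200; m = 10; -5*(10)^3 + 7*(10)^2 - 3*(10)^1 - 4 = (-5000) + (700) + (-30) + (-4) = -4334; answer -4334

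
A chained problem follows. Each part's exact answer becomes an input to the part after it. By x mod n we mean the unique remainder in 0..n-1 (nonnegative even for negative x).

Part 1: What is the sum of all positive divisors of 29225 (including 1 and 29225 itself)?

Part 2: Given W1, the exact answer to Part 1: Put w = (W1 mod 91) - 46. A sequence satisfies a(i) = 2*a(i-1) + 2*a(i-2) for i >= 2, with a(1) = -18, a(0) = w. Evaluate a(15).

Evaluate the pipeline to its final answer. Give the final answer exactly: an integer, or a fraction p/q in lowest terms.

Part 1: 29225 = 5^2 * 7 * 167; sigma = (1 + 5 + 25) * (1 + 7) * (1 + 167) = 31 * 8 * 168 = 41664; answer 41664
Part 2: W1 = 41664; w = 31; a(2) = 2*(-18) + 2*(31) = 26; iterating: a(2)=26, a(3)=16, a(4)=84, a(5)=200, a(6)=568, a(7)=1536, a(8)=4208, a(9)=11488, a(10)=31392, a(11)=85760, a(12)=234304, a(13)=640128, a(14)=1748864, a(15)=4777984; answer 4777984

4777984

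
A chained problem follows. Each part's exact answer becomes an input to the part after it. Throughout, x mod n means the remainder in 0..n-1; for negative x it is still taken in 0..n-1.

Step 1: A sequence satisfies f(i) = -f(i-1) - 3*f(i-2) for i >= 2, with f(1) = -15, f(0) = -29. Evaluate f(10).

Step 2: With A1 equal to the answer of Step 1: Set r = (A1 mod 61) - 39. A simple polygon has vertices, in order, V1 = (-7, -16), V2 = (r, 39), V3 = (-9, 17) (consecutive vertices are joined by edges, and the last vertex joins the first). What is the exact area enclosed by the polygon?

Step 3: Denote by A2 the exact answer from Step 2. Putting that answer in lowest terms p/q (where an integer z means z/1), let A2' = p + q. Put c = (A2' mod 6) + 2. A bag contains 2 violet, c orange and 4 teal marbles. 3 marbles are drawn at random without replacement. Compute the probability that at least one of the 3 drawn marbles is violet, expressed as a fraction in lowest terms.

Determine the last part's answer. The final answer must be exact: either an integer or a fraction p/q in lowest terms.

Step 1: f(2) = -1*(-15) - 3*(-29) = 102; iterating: f(2)=102, f(3)=-57, f(4)=-249, f(5)=420, f(6)=327, f(7)=-1587, f(8)=606, f(9)=4155, f(10)=-5973; answer -5973
Step 2: A1 = -5973; r = -34; cross terms: (-7*39 - -34*-16)=-817, (-34*17 - -9*39)=-227, (-9*-16 - -7*17)=263; twice the area = |-781| = 781; area = 781/2; answer 781/2
Step 3: A2 = 781/2; threaded value p + q = 783; c = 5; total draws C(11,3) = 165; complement C(9,3) = 84; favorable 165 - 84 = 81; P = 27/55; answer 27/55

27/55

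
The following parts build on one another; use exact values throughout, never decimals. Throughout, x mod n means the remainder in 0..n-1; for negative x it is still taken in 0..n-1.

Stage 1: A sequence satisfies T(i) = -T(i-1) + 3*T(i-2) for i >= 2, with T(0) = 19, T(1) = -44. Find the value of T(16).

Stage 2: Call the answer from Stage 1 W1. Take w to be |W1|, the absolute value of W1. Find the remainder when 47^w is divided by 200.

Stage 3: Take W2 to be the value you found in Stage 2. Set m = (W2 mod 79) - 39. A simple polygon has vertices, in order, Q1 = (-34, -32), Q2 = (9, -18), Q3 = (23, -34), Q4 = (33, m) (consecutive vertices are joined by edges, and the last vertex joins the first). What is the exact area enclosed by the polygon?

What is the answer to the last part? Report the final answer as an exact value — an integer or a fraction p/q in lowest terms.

Stage 1: T(2) = -1*(-44) + 3*(19) = 101; iterating: T(2)=101, T(3)=-233, T(4)=536, T(5)=-1235, T(6)=2843, T(7)=-6548, T(8)=15077, T(9)=-34721, T(10)=79952, T(11)=-184115, T(12)=423971, T(13)=-976316, T(14)=2248229, T(15)=-5177177, T(16)=11921864; answer 11921864
Stage 2: W1 = 11921864; w = 11921864; squarings mod 200: 47^1=47, 47^2=9, 47^4=81, 47^8=161, 47^16=121, 47^32=41, 47^64=81, 47^128=161, 47^256=121, 47^512=41, 47^1024=81, 47^2048=161, 47^4096=121, 47^8192=41, 47^16384=81, 47^32768=161, 47^65536=121, 47^131072=41, 47^262144=81, 47^524288=161, 47^1048576=121, 47^2097152=41, 47^4194304=81, 47^8388608=161; 47^11921864 = 47^8 * 47^64 * 47^128 * 47^256 * 47^2048 * 47^8192 * 47^16384 * 47^32768 * 47^65536 * 47^262144 * 47^1048576 * 47^2097152 * 47^8388608 = 81 (mod 200); answer 81
Stage 3: W2 = 81; m = -37; cross terms: (-34*-18 - 9*-32)=900, (9*-34 - 23*-18)=108, (23*-37 - 33*-34)=271, (33*-32 - -34*-37)=-2314; twice the area = |-1035| = 1035; area = 1035/2; answer 1035/2

1035/2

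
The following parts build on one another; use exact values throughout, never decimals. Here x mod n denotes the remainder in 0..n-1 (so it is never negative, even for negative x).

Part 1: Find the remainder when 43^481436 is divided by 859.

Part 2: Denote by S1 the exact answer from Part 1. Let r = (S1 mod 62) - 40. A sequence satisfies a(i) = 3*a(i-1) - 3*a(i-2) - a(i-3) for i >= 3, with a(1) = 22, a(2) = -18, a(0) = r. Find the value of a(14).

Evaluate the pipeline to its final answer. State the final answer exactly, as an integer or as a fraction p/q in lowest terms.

-194994

Part 1: squarings mod 859: 43^1=43, 43^2=131, 43^4=840, 43^8=361, 43^16=612, 43^32=20, 43^64=400, 43^128=226, 43^256=395, 43^512=546, 43^1024=43, 43^2048=131, 43^4096=840, 43^8192=361, 43^16384=612, 43^32768=20, 43^65536=400, 43^131072=226, 43^262144=395; 43^481436 = 43^4 * 43^8 * 43^16 * 43^128 * 43^2048 * 43^4096 * 43^16384 * 43^65536 * 43^131072 * 43^262144 = 20 (mod 859); answer 20
Part 2: S1 = 20; r = -20; a(3) = 3*(-18) - 3*(22) - 1*(-20) = -100; iterating: a(3)=-100, a(4)=-268, a(5)=-486, a(6)=-554, a(7)=64, a(8)=2340, a(9)=7382, a(10)=15062, a(11)=20700, a(12)=9532, a(13)=-48566, a(14)=-194994; answer -194994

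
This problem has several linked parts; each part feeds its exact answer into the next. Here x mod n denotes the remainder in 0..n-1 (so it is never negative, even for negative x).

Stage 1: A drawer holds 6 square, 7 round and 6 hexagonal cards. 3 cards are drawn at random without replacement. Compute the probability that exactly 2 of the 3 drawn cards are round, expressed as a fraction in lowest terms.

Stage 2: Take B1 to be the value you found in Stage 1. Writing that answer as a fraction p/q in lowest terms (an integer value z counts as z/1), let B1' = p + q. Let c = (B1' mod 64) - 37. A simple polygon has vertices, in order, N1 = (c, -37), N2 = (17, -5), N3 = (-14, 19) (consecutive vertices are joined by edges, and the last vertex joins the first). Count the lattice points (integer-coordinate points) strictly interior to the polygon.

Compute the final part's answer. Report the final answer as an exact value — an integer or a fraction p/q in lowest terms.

Stage 1: total draws C(19,3) = 969; favorable C(7,2)*C(12,1) = 252; P = 84/323; answer 84/323
Stage 2: B1 = 84/323; threaded value p + q = 407; c = -14; cross terms: (-14*-5 - 17*-37)=699, (17*19 - -14*-5)=253, (-14*-37 - -14*19)=784; twice the area = |1736| = 1736; area = 868; boundary points = 1 + 1 + 56 = 58; strictly interior points = area - boundary/2 + 1 = 840; answer 840

840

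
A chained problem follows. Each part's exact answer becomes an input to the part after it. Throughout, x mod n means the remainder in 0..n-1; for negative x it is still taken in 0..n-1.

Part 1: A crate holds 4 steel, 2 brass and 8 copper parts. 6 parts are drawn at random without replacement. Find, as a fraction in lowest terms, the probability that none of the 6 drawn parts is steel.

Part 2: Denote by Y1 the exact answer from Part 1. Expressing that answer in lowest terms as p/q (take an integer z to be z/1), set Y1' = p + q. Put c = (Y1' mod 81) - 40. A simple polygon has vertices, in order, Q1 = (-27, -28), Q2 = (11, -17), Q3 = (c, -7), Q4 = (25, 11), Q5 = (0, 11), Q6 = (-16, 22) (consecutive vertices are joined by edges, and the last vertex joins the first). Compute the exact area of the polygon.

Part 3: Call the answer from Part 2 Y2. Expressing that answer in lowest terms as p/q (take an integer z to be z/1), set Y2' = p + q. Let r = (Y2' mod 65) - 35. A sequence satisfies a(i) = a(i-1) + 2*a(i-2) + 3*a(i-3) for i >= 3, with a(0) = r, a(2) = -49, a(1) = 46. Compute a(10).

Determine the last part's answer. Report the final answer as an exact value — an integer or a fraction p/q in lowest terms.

-14629

Part 1: total draws C(14,6) = 3003; favorable C(10,6) = 210; P = 10/143; answer 10/143
Part 2: Y1 = 10/143; threaded value p + q = 153; c = 32; cross terms: (-27*-17 - 11*-28)=767, (11*-7 - 32*-17)=467, (32*11 - 25*-7)=527, (25*11 - 0*11)=275, (0*22 - -16*11)=176, (-16*-28 - -27*22)=1042; twice the area = |3254| = 3254; area = 1627; answer 1627
Part 3: Y2 = 1627; threaded value p + q = 1628; r = -32; a(3) = 1*(-49) + 2*(46) + 3*(-32) = -53; iterating: a(3)=-53, a(4)=-13, a(5)=-266, a(6)=-451, a(7)=-1022, a(8)=-2722, a(9)=-6119, a(10)=-14629; answer -14629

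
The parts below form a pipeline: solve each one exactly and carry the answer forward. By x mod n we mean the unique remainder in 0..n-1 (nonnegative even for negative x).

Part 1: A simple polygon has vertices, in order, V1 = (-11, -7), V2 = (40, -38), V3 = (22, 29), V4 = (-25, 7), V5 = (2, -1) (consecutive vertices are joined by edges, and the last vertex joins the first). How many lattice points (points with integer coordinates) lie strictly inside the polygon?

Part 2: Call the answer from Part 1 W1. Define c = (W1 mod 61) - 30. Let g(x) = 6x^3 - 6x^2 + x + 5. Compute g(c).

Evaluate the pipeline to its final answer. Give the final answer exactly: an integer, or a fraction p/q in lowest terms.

Part 1: cross terms: (-11*-38 - 40*-7)=698, (40*29 - 22*-38)=1996, (22*7 - -25*29)=879, (-25*-1 - 2*7)=11, (2*-7 - -11*-1)=-25; twice the area = |3559| = 3559; area = 3559/2; boundary points = 1 + 1 + 1 + 1 + 1 = 5; strictly interior points = area - boundary/2 + 1 = 1778; answer 1778
Part 2: W1 = 1778; c = -21; 6*(-21)^3 - 6*(-21)^2 + 1*(-21)^1 + 5 = (-55566) + (-2646) + (-21) + (5) = -58228; answer -58228

-58228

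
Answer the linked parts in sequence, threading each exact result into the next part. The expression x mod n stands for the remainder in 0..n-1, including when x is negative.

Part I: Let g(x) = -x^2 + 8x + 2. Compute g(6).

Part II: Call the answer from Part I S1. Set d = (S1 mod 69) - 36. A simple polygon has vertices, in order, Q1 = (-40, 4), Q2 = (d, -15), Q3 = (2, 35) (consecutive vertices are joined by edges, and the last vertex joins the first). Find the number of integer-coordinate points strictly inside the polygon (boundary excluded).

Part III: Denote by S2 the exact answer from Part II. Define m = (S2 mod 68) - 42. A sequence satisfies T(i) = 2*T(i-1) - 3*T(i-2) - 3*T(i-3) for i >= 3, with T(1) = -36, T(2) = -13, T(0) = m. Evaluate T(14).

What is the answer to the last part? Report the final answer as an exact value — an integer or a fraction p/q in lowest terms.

-322573

Part I: -1*(6)^2 + 8*(6)^1 + 2 = (-36) + (48) + (2) = 14; answer 14
Part II: S1 = 14; d = -22; cross terms: (-40*-15 - -22*4)=688, (-22*35 - 2*-15)=-740, (2*4 - -40*35)=1408; twice the area = |1356| = 1356; area = 678; boundary points = 1 + 2 + 1 = 4; strictly interior points = area - boundary/2 + 1 = 677; answer 677
Part III: S2 = 677; m = 23; T(3) = 2*(-13) - 3*(-36) - 3*(23) = 13; iterating: T(3)=13, T(4)=173, T(5)=346, T(6)=134, T(7)=-1289, T(8)=-4018, T(9)=-4571, T(10)=6779, T(11)=39325, T(12)=72026, T(13)=5740, T(14)=-322573; answer -322573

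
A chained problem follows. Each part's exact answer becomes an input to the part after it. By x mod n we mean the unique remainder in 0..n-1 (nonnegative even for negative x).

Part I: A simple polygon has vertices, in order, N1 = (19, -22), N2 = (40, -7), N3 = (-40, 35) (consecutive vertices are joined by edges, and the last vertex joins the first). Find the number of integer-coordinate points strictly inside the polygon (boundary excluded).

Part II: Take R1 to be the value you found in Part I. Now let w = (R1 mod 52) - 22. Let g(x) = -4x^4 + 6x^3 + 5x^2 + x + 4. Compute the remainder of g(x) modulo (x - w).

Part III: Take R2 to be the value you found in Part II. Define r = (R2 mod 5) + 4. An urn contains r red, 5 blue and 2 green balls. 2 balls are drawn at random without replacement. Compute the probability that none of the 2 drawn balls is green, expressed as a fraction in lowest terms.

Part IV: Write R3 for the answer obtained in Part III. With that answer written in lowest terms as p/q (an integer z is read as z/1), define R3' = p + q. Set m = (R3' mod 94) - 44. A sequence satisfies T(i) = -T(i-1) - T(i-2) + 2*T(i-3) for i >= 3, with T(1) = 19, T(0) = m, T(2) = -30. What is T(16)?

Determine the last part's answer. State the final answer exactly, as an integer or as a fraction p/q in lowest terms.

Part I: cross terms: (19*-7 - 40*-22)=747, (40*35 - -40*-7)=1120, (-40*-22 - 19*35)=215; twice the area = |2082| = 2082; area = 1041; boundary points = 3 + 2 + 1 = 6; strictly interior points = area - boundary/2 + 1 = 1039; answer 1039
Part II: R1 = 1039; w = 29; remainder = value at the root: -4*(29)^4 + 6*(29)^3 + 5*(29)^2 + 1*(29)^1 + 4 = (-2829124) + (146334) + (4205) + (29) + (4) = -2678552; answer -2678552
Part III: R2 = -2678552; r = 7; total draws C(14,2) = 91; favorable C(12,2) = 66; P = 66/91; answer 66/91
Part IV: R3 = 66/91; threaded value p + q = 157; m = 19; T(3) = -1*(-30) - 1*(19) + 2*(19) = 49; iterating: T(3)=49, T(4)=19, T(5)=-128, T(6)=207, T(7)=-41, T(8)=-422, T(9)=877, T(10)=-537, T(11)=-1184, T(12)=3475, T(13)=-3365, T(14)=-2478, T(15)=12793, T(16)=-17045; answer -17045

-17045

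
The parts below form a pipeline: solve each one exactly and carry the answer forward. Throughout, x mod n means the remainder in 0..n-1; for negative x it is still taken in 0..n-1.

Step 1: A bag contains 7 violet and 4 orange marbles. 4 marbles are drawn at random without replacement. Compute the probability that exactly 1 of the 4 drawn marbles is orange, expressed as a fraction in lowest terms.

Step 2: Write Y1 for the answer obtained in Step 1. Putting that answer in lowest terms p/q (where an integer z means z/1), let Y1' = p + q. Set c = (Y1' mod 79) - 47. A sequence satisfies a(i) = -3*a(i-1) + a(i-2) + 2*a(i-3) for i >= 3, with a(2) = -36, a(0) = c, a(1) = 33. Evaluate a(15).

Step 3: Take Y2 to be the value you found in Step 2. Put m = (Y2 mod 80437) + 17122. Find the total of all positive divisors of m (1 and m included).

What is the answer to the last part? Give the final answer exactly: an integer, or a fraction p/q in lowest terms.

Step 1: total draws C(11,4) = 330; favorable C(4,1)*C(7,3) = 140; P = 14/33; answer 14/33
Step 2: Y1 = 14/33; threaded value p + q = 47; c = 0; a(3) = -3*(-36) + 1*(33) + 2*(0) = 141; iterating: a(3)=141, a(4)=-393, a(5)=1248, a(6)=-3855, a(7)=12027, a(8)=-37440, a(9)=116637, a(10)=-363297, a(11)=1131648, a(12)=-3524967, a(13)=10979955, a(14)=-34201536, a(15)=106534629; answer 106534629
Step 3: Y2 = 106534629; m = 53163; 53163 = 3^3 * 11 * 179; sigma = (1 + 3 + 9 + 27) * (1 + 11) * (1 + 179) = 40 * 12 * 180 = 86400; answer 86400

86400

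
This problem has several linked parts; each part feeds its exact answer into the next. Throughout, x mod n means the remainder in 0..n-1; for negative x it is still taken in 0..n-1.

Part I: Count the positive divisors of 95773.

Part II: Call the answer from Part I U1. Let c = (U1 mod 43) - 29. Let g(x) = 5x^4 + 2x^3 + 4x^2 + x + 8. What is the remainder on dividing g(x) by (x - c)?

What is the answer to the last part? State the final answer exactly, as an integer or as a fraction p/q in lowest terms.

Part I: 95773 is prime, so its only divisors are 1 and 95773; count = 2; answer 2
Part II: U1 = 2; c = -27; remainder = value at the root: 5*(-27)^4 + 2*(-27)^3 + 4*(-27)^2 + 1*(-27)^1 + 8 = (2657205) + (-39366) + (2916) + (-27) + (8) = 2620736; answer 2620736

2620736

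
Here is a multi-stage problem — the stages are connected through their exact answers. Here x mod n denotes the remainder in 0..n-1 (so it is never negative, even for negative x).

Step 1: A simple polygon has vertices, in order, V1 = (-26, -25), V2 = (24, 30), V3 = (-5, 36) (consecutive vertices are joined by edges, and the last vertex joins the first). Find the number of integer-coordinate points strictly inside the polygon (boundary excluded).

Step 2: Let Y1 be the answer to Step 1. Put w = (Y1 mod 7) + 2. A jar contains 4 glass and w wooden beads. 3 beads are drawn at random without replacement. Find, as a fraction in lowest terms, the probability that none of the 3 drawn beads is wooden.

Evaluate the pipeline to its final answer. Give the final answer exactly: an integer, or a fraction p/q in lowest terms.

Step 1: cross terms: (-26*30 - 24*-25)=-180, (24*36 - -5*30)=1014, (-5*-25 - -26*36)=1061; twice the area = |1895| = 1895; area = 1895/2; boundary points = 5 + 1 + 1 = 7; strictly interior points = area - boundary/2 + 1 = 945; answer 945
Step 2: Y1 = 945; w = 2; total draws C(6,3) = 20; favorable C(4,3) = 4; P = 1/5; answer 1/5

1/5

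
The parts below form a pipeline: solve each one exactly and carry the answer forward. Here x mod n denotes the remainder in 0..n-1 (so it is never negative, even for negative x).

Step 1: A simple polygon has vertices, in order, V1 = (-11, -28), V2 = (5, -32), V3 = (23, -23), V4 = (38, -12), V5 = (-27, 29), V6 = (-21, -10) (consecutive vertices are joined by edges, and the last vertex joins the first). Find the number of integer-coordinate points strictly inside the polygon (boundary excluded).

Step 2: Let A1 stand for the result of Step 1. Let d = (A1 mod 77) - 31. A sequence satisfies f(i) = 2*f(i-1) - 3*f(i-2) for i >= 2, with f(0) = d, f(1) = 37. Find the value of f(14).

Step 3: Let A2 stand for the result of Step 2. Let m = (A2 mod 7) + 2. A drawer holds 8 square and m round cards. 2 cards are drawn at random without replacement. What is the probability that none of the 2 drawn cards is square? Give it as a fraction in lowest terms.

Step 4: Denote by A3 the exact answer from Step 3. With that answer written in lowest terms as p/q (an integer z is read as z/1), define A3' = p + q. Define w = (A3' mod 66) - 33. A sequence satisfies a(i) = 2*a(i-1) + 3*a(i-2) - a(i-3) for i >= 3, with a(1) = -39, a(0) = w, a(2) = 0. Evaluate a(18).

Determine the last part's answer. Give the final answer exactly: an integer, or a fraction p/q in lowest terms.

Step 1: cross terms: (-11*-32 - 5*-28)=492, (5*-23 - 23*-32)=621, (23*-12 - 38*-23)=598, (38*29 - -27*-12)=778, (-27*-10 - -21*29)=879, (-21*-28 - -11*-10)=478; twice the area = |3846| = 3846; area = 1923; boundary points = 4 + 9 + 1 + 1 + 3 + 2 = 20; strictly interior points = area - boundary/2 + 1 = 1914; answer 1914
Step 2: A1 = 1914; d = 35; f(2) = 2*(37) - 3*(35) = -31; iterating: f(2)=-31, f(3)=-173, f(4)=-253, f(5)=13, f(6)=785, f(7)=1531, f(8)=707, f(9)=-3179, f(10)=-8479, f(11)=-7421, f(12)=10595, f(13)=43453, f(14)=55121; answer 55121
Step 3: A2 = 55121; m = 5; total draws C(13,2) = 78; favorable C(5,2) = 10; P = 5/39; answer 5/39
Step 4: A3 = 5/39; threaded value p + q = 44; w = 11; a(3) = 2*(0) + 3*(-39) - 1*(11) = -128; iterating: a(3)=-128, a(4)=-217, a(5)=-818, a(6)=-2159, a(7)=-6555, a(8)=-18769, a(9)=-55044, a(10)=-159840, a(11)=-466043, a(12)=-1356562, a(13)=-3951413, a(14)=-11506469, a(15)=-33510615, a(16)=-97589224, a(17)=-284203824, a(18)=-827664705; answer -827664705

-827664705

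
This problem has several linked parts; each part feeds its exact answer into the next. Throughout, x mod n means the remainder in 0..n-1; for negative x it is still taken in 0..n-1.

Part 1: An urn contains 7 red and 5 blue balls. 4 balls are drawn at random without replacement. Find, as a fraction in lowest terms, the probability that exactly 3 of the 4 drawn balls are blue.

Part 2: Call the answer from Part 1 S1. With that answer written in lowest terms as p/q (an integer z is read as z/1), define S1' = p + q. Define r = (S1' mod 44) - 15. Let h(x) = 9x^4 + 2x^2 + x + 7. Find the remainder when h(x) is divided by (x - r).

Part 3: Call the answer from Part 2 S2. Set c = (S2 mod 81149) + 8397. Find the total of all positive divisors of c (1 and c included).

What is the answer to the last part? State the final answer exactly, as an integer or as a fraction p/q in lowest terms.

Part 1: total draws C(12,4) = 495; favorable C(5,3)*C(7,1) = 70; P = 14/99; answer 14/99
Part 2: S1 = 14/99; threaded value p + q = 113; r = 10; remainder = value at the root: 9*(10)^4 + 2*(10)^2 + 1*(10)^1 + 7 = (90000) + (200) + (10) + (7) = 90217; answer 90217
Part 3: S2 = 90217; c = 17465; 17465 = 5 * 7 * 499; sigma = (1 + 5) * (1 + 7) * (1 + 499) = 6 * 8 * 500 = 24000; answer 24000

24000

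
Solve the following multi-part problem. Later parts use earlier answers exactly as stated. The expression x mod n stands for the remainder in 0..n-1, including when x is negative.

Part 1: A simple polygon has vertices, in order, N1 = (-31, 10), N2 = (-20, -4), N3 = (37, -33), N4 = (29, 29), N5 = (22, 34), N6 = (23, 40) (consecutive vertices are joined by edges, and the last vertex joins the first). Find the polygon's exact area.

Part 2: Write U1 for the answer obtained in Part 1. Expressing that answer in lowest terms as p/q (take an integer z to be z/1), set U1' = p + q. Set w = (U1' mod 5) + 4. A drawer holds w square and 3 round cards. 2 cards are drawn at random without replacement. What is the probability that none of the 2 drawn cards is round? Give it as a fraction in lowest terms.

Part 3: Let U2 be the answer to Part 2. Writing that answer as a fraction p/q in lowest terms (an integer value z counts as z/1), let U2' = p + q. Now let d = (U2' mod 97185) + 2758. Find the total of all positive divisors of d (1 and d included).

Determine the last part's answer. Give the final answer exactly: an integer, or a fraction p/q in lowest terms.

2768

Part 1: cross terms: (-31*-4 - -20*10)=324, (-20*-33 - 37*-4)=808, (37*29 - 29*-33)=2030, (29*34 - 22*29)=348, (22*40 - 23*34)=98, (23*10 - -31*40)=1470; twice the area = |5078| = 5078; area = 2539; answer 2539
Part 2: U1 = 2539; threaded value p + q = 2540; w = 4; total draws C(7,2) = 21; favorable C(4,2) = 6; P = 2/7; answer 2/7
Part 3: U2 = 2/7; threaded value p + q = 9; d = 2767; 2767 is prime, so its only divisors are 1 and 2767; sigma = 1 + 2767 = 2768; answer 2768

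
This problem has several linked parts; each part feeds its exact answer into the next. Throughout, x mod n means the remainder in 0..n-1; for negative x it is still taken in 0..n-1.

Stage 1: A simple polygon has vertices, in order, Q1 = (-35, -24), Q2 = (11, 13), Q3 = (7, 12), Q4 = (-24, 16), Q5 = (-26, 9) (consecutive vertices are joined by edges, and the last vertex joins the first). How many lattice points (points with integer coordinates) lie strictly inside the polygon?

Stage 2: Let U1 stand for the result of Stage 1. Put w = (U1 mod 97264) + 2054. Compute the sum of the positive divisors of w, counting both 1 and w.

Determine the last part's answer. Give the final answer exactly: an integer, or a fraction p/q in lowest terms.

4122

Stage 1: cross terms: (-35*13 - 11*-24)=-191, (11*12 - 7*13)=41, (7*16 - -24*12)=400, (-24*9 - -26*16)=200, (-26*-24 - -35*9)=939; twice the area = |1389| = 1389; area = 1389/2; boundary points = 1 + 1 + 1 + 1 + 3 = 7; strictly interior points = area - boundary/2 + 1 = 692; answer 692
Stage 2: U1 = 692; w = 2746; 2746 = 2 * 1373; sigma = (1 + 2) * (1 + 1373) = 3 * 1374 = 4122; answer 4122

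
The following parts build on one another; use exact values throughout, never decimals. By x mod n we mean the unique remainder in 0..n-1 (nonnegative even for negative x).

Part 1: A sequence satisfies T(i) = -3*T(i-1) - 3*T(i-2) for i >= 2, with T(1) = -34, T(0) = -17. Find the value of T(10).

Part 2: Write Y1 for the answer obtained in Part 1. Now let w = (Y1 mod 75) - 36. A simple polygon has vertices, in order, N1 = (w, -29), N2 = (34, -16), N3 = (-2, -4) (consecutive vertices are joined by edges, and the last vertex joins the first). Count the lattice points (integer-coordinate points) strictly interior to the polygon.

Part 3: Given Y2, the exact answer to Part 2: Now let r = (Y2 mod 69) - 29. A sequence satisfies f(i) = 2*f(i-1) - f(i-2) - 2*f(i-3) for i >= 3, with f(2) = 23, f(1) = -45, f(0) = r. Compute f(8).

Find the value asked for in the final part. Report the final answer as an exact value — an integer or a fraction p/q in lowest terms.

-531

Part 1: T(2) = -3*(-34) - 3*(-17) = 153; iterating: T(2)=153, T(3)=-357, T(4)=612, T(5)=-765, T(6)=459, T(7)=918, T(8)=-4131, T(9)=9639, T(10)=-16524; answer -16524
Part 2: Y1 = -16524; w = 15; cross terms: (15*-16 - 34*-29)=746, (34*-4 - -2*-16)=-168, (-2*-29 - 15*-4)=118; twice the area = |696| = 696; area = 348; boundary points = 1 + 12 + 1 = 14; strictly interior points = area - boundary/2 + 1 = 342; answer 342
Part 3: Y2 = 342; r = 37; f(3) = 2*(23) - 1*(-45) - 2*(37) = 17; iterating: f(3)=17, f(4)=101, f(5)=139, f(6)=143, f(7)=-55, f(8)=-531; answer -531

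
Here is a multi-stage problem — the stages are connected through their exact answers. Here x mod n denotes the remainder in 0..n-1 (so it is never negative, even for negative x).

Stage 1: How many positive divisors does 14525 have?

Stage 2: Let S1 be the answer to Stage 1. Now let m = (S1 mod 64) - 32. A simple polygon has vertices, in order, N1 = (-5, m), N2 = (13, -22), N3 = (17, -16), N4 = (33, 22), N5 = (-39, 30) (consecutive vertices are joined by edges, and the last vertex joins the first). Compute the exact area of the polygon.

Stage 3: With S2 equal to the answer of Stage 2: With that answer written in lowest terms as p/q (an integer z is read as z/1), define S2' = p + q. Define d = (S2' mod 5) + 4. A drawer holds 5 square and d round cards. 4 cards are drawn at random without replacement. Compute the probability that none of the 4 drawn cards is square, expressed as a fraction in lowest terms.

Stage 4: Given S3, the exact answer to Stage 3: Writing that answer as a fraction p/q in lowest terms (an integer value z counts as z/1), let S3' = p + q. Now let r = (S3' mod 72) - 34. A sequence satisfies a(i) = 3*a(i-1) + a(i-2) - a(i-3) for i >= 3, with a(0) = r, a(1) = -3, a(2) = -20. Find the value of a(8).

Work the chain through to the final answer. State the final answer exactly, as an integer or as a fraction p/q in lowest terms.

Stage 1: 14525 = 5^2 * 7 * 83; number of divisors = (2+1) * (1+1) * (1+1) = 12; answer 12
Stage 2: S1 = 12; m = -20; cross terms: (-5*-22 - 13*-20)=370, (13*-16 - 17*-22)=166, (17*22 - 33*-16)=902, (33*30 - -39*22)=1848, (-39*-20 - -5*30)=930; twice the area = |4216| = 4216; area = 2108; answer 2108
Stage 3: S2 = 2108; threaded value p + q = 2109; d = 8; total draws C(13,4) = 715; favorable C(8,4) = 70; P = 14/143; answer 14/143
Stage 4: S3 = 14/143; threaded value p + q = 157; r = -21; a(3) = 3*(-20) + 1*(-3) - 1*(-21) = -42; iterating: a(3)=-42, a(4)=-143, a(5)=-451, a(6)=-1454, a(7)=-4670, a(8)=-15013; answer -15013

-15013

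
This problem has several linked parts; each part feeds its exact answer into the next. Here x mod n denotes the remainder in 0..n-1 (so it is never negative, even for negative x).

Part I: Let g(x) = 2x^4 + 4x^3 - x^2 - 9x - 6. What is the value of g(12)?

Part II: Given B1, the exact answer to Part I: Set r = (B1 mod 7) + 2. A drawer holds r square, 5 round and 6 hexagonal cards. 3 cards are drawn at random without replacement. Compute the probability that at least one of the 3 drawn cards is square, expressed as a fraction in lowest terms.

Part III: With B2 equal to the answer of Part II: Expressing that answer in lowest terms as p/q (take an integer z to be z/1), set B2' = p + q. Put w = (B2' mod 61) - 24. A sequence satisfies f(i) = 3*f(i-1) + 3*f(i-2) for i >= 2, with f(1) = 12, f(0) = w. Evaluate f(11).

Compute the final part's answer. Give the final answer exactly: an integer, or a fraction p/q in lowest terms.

Part I: 2*(12)^4 + 4*(12)^3 - 1*(12)^2 - 9*(12)^1 - 6 = (41472) + (6912) + (-144) + (-108) + (-6) = 48126; answer 48126
Part II: B1 = 48126; r = 3; total draws C(14,3) = 364; complement C(11,3) = 165; favorable 364 - 165 = 199; P = 199/364; answer 199/364
Part III: B2 = 199/364; threaded value p + q = 563; w = -10; f(2) = 3*(12) + 3*(-10) = 6; iterating: f(2)=6, f(3)=54, f(4)=180, f(5)=702, f(6)=2646, f(7)=10044, f(8)=38070, f(9)=144342, f(10)=547236, f(11)=2074734; answer 2074734

2074734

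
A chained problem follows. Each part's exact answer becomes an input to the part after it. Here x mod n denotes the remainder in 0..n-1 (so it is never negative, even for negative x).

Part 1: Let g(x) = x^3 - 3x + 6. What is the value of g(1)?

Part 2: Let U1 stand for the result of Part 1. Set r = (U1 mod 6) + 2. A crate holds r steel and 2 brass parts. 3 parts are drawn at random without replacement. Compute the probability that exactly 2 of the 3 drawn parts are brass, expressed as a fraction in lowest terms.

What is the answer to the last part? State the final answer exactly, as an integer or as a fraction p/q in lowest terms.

3/28

Part 1: 1*(1)^3 - 3*(1)^1 + 6 = (1) + (-3) + (6) = 4; answer 4
Part 2: U1 = 4; r = 6; total draws C(8,3) = 56; favorable C(2,2)*C(6,1) = 6; P = 3/28; answer 3/28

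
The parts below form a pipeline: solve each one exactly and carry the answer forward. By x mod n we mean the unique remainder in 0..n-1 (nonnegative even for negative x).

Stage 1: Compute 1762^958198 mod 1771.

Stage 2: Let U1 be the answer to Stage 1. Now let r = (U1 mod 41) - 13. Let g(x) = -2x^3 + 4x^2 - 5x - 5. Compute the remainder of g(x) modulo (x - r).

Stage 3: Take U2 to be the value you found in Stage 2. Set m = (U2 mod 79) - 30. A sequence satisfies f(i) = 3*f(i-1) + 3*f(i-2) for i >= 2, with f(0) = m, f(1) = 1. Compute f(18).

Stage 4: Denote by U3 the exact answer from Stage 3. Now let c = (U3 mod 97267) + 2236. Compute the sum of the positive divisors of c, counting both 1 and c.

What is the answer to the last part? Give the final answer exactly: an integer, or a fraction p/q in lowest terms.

Stage 1: squarings mod 1771: 1762^1=1762, 1762^2=81, 1762^4=1248, 1762^8=795, 1762^16=1549, 1762^32=1467, 1762^64=324, 1762^128=487, 1762^256=1626, 1762^512=1544, 1762^1024=170, 1762^2048=564, 1762^4096=1087, 1762^8192=312, 1762^16384=1710, 1762^32768=179, 1762^65536=163, 1762^131072=4, 1762^262144=16, 1762^524288=256; 1762^958198 = 1762^2 * 1762^4 * 1762^16 * 1762^32 * 1762^64 * 1762^128 * 1762^512 * 1762^1024 * 1762^2048 * 1762^4096 * 1762^32768 * 1762^131072 * 1762^262144 * 1762^524288 = 1444 (mod 1771); answer 1444
Stage 2: U1 = 1444; r = -4; remainder = value at the root: -2*(-4)^3 + 4*(-4)^2 - 5*(-4)^1 - 5 = (128) + (64) + (20) + (-5) = 207; answer 207
Stage 3: U2 = 207; m = 19; f(2) = 3*(1) + 3*(19) = 60; iterating: f(2)=60, f(3)=183, f(4)=729, f(5)=2736, f(6)=10395, f(7)=39393, f(8)=149364, f(9)=566271, f(10)=2146905, f(11)=8139528, f(12)=30859299, f(13)=116996481, f(14)=443567340, f(15)=1681691463, f(16)=6375776409, f(17)=24172403616, f(18)=91644540075; answer 91644540075
Stage 4: U3 = 91644540075; c = 61246; 61246 = 2 * 113 * 271; sigma = (1 + 2) * (1 + 113) * (1 + 271) = 3 * 114 * 272 = 93024; answer 93024

93024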